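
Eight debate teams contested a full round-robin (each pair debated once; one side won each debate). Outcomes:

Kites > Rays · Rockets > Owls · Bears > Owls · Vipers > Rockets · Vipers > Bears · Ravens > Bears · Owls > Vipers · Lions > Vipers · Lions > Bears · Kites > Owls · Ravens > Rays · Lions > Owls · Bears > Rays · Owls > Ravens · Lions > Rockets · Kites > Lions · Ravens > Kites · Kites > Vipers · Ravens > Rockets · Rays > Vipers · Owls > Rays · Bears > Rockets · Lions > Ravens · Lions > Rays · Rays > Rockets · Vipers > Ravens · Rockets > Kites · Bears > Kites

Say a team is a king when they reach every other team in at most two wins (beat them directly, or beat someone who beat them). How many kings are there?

Rockets cannot reach Bears in two steps.
Ravens reaches everyone (king).
Kites reaches everyone (king).
Rays cannot reach Lions in two steps.
Owls cannot reach Lions in two steps.
Vipers cannot reach Lions in two steps.
Lions reaches everyone (king).
Bears reaches everyone (king).
Kings: Ravens, Kites, Lions, Bears — 4.

4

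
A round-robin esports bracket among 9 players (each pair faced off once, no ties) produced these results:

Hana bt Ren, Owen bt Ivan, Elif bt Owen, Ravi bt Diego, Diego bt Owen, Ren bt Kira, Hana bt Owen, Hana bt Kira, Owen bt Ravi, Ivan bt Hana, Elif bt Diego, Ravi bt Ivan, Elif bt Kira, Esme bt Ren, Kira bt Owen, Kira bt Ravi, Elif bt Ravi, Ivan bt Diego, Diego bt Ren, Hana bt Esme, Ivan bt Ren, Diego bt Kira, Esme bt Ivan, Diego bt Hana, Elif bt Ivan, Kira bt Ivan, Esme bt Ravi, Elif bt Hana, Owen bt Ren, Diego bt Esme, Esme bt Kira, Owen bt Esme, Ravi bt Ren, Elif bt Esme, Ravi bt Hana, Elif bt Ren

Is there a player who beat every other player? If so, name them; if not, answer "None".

Elif

Elif has 8 wins out of 8 opponents — a perfect record.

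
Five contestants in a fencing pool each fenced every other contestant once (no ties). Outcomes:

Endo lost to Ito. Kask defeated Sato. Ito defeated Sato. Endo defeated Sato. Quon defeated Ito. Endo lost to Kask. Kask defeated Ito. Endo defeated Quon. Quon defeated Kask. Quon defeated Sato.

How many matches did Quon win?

Quon's results: beat Ito, Sato, Kask; lost to Endo.
That is 3 wins.

3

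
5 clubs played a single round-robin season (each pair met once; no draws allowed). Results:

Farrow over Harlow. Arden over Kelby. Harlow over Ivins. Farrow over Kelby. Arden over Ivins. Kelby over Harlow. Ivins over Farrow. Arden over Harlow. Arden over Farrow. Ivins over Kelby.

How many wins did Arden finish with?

Arden's results: beat Ivins, Farrow, Harlow, Kelby; lost to no one.
That is 4 wins.

4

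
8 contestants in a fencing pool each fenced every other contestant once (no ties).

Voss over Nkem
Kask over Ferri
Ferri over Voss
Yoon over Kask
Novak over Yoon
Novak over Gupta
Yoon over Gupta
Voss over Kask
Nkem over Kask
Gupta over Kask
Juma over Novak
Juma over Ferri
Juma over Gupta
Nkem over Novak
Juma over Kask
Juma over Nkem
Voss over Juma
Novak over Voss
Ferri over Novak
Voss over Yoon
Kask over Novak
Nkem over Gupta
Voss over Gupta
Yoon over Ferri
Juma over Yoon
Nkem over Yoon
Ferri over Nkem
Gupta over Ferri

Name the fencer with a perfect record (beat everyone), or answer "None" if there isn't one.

Highest win total is Juma with 6 (out of 7 possible).
Juma lost to Voss, so no fencer went undefeated.

None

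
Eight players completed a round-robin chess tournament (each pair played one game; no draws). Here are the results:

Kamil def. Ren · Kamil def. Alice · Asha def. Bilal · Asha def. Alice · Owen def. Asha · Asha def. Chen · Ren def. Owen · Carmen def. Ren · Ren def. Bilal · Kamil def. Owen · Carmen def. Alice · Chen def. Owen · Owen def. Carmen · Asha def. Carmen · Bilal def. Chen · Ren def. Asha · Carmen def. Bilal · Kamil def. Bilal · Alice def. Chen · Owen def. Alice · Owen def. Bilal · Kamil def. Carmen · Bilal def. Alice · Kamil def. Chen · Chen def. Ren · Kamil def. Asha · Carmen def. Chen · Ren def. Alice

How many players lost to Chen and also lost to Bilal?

Chen beat: Owen, Ren.
Bilal beat: Alice, Chen.
No one was beaten by both.

0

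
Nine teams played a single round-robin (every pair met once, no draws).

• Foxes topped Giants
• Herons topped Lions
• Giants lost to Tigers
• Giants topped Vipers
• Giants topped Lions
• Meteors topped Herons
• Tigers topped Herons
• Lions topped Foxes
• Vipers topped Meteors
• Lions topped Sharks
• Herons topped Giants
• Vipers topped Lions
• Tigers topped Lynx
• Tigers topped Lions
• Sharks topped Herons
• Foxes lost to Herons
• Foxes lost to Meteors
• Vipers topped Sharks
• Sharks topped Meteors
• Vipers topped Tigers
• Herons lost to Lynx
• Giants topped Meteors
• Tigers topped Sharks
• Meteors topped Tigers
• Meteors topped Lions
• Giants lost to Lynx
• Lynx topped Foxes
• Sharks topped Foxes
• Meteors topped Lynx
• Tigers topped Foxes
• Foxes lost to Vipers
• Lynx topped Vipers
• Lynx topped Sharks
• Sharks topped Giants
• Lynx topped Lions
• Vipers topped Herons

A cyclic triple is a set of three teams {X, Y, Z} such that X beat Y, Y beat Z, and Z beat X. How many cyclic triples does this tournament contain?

Win totals: Sharks 4, Herons 3, Foxes 1, Lions 2, Meteors 5, Vipers 6, Lynx 6, Tigers 6, Giants 3.
A team with w wins dominates both others in C(w,2) triples; summing gives 6 + 3 + 0 + 1 + 10 + 15 + 15 + 15 + 3 = 68 transitive triples.
Total triples C(9,3) = 84, so cyclic triples = 84 − 68 = 16.

16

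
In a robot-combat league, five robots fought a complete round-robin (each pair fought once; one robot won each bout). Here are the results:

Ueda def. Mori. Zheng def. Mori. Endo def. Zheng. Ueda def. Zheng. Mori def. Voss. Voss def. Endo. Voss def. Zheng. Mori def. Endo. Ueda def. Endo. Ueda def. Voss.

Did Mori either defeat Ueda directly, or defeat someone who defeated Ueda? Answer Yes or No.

Mori did not beat Ueda directly.
Mori beat Endo, Voss, but each of them lost to Ueda. No two-step path.

No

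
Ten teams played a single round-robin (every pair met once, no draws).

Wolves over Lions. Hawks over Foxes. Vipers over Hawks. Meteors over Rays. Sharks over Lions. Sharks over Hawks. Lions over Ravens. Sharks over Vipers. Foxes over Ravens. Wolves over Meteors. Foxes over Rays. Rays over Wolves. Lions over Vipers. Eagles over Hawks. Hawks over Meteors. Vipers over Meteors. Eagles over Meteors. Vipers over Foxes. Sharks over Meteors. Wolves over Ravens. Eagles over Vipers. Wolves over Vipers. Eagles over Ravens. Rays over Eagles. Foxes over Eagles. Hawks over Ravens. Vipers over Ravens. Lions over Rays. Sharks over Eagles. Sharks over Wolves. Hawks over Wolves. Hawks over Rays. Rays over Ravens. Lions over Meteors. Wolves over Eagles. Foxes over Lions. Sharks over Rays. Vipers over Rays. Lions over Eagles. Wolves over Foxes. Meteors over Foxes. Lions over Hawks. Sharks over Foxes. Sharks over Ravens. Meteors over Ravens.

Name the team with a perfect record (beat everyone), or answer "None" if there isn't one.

Sharks

Sharks has 9 wins out of 9 opponents — a perfect record.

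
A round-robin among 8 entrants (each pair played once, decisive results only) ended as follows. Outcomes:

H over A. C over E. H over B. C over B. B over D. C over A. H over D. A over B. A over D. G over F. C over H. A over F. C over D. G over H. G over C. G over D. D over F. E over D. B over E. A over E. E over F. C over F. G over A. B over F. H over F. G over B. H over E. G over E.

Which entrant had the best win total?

G

Win totals: A 4, B 3, C 6, D 1, E 2, F 0, G 7, H 5.
G leads with 7 wins (next highest: 6).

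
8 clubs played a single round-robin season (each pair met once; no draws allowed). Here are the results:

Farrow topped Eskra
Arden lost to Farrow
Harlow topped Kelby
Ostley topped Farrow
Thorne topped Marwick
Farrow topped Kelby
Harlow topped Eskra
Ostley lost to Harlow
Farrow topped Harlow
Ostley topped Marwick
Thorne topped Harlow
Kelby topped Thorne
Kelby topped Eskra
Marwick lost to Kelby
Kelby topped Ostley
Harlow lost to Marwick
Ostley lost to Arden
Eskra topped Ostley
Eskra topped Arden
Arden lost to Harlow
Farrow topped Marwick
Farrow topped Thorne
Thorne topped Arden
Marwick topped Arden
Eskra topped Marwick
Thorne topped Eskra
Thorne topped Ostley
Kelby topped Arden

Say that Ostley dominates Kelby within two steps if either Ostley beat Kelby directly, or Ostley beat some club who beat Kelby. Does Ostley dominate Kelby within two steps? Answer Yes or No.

Yes

Ostley did not beat Kelby directly.
Ostley beat Farrow, Marwick. Of those, Farrow beat Kelby.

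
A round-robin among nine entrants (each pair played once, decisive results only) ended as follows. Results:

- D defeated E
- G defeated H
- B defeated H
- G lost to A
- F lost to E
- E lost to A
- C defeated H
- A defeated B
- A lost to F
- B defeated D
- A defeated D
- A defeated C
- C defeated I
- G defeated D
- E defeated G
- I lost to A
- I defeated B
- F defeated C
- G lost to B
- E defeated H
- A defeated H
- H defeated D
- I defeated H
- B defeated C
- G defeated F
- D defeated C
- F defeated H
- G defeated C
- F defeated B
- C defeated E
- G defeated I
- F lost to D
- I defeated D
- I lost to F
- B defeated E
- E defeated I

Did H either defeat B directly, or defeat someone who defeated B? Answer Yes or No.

No

H did not beat B directly.
H beat D, but each of them lost to B. No two-step path.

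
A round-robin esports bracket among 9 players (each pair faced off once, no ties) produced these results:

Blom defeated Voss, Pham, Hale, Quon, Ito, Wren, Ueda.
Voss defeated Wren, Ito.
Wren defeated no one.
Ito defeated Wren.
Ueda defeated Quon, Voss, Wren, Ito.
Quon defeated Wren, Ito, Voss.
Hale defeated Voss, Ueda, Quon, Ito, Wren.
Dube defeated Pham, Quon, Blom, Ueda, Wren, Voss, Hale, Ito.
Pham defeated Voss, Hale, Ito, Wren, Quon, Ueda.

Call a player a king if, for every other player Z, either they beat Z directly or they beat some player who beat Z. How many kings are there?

1

Ito cannot reach Hale, Ueda, Voss, Blom, Pham, Dube, Quon in two steps.
Hale cannot reach Blom, Pham, Dube in two steps.
Ueda cannot reach Hale, Blom, Pham, Dube in two steps.
Wren cannot reach Ito, Hale, Ueda, Voss, Blom, Pham, Dube, Quon in two steps.
Voss cannot reach Hale, Ueda, Blom, Pham, Dube, Quon in two steps.
Blom cannot reach Dube in two steps.
Pham cannot reach Blom, Dube in two steps.
Dube reaches everyone (king).
Quon cannot reach Hale, Ueda, Blom, Pham, Dube in two steps.
Kings: Dube — 1.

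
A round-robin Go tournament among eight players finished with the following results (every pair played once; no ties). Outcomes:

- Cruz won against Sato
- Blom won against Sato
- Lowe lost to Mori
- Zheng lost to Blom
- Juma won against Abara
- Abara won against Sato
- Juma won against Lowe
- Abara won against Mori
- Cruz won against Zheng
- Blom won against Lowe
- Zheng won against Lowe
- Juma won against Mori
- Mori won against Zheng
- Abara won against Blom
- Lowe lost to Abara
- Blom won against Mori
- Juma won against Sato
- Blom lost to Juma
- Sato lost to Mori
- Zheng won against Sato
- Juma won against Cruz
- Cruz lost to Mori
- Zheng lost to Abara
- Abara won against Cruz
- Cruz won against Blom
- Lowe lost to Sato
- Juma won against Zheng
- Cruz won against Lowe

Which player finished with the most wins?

Win totals: Blom 4, Mori 4, Zheng 2, Cruz 4, Abara 6, Juma 7, Lowe 0, Sato 1.
Juma leads with 7 wins (next highest: 6).

Juma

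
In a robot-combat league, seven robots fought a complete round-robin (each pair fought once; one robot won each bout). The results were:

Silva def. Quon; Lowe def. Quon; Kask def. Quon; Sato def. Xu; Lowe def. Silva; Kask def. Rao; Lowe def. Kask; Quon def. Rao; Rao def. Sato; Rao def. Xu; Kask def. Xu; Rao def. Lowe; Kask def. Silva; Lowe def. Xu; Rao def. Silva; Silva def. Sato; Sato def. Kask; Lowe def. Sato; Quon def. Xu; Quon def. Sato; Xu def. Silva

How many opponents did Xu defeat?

Xu's results: beat Silva; lost to Rao, Kask, Lowe, Quon, Sato.
That is 1 win.

1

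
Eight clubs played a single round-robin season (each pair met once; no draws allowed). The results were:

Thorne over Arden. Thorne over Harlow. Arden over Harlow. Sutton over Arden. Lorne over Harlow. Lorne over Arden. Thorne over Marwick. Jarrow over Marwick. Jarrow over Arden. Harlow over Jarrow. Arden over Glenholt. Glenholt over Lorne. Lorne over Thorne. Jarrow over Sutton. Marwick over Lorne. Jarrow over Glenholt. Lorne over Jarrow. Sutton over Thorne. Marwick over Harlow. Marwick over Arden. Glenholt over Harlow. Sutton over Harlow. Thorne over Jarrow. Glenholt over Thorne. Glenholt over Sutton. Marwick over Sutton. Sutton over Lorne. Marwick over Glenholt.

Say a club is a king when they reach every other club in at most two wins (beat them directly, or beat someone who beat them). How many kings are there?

6

Marwick reaches everyone (king).
Harlow cannot reach Lorne, Thorne in two steps.
Lorne reaches everyone (king).
Arden cannot reach Marwick in two steps.
Glenholt reaches everyone (king).
Sutton reaches everyone (king).
Jarrow reaches everyone (king).
Thorne reaches everyone (king).
Kings: Marwick, Lorne, Glenholt, Sutton, Jarrow, Thorne — 6.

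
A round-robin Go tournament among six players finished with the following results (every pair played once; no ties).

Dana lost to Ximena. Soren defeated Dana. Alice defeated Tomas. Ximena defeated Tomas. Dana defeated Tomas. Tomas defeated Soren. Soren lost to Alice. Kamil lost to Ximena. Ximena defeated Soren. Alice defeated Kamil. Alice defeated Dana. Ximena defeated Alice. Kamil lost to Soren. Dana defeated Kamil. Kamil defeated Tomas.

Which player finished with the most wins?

Ximena

Win totals: Tomas 1, Ximena 5, Kamil 1, Soren 2, Alice 4, Dana 2.
Ximena leads with 5 wins (next highest: 4).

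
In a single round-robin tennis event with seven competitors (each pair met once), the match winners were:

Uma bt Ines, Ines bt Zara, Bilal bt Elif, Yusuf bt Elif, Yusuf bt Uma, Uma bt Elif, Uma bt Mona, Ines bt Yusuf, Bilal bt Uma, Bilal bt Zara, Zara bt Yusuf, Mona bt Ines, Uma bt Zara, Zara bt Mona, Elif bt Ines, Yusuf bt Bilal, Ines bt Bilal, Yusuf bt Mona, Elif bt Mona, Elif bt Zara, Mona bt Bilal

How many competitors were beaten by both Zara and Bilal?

Zara beat: Yusuf, Mona.
Bilal beat: Elif, Uma, Zara.
No one was beaten by both.

0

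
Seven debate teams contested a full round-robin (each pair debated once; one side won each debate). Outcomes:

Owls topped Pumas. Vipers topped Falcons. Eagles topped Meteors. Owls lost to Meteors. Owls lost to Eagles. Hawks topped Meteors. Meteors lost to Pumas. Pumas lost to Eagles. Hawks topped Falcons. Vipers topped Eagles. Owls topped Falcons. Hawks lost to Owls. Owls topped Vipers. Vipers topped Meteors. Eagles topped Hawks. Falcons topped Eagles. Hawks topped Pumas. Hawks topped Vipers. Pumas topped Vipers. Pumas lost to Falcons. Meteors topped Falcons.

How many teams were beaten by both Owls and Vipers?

Owls beat: Hawks, Falcons, Pumas, Vipers.
Vipers beat: Meteors, Falcons, Eagles.
Both beat: Falcons — 1.

1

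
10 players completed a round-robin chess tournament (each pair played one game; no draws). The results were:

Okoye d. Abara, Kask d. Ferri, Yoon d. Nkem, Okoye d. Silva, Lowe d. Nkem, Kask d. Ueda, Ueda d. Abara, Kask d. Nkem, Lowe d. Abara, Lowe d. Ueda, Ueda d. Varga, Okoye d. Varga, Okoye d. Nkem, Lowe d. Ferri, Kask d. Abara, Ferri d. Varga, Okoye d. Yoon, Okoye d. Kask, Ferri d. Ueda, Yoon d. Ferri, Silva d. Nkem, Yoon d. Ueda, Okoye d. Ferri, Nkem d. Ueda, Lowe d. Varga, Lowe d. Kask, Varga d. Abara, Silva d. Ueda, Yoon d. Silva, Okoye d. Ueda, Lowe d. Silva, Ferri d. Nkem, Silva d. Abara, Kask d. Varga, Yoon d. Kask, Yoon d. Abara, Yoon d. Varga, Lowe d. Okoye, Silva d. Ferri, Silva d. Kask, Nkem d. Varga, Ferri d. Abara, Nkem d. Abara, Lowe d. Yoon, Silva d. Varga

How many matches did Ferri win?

Ferri's results: beat Nkem, Abara, Varga, Ueda; lost to Silva, Okoye, Yoon, Kask, Lowe.
That is 4 wins.

4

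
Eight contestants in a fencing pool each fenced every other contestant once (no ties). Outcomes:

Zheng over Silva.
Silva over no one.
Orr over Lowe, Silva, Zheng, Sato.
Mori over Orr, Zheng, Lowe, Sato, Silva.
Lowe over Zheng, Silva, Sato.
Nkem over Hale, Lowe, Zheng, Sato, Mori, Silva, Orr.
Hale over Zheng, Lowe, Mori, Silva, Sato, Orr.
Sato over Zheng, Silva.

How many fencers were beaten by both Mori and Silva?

0

Mori beat: Silva, Zheng, Lowe, Orr, Sato.
Silva beat: no one.
No one was beaten by both.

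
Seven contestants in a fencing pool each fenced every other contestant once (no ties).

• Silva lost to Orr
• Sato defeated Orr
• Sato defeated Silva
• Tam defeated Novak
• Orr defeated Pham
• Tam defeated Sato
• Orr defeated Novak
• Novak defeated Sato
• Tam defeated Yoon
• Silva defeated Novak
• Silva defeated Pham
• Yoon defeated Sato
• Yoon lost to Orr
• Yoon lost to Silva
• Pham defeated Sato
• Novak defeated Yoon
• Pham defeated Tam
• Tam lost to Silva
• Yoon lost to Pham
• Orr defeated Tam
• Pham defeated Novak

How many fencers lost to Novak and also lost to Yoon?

1

Novak beat: Sato, Yoon.
Yoon beat: Sato.
Both beat: Sato — 1.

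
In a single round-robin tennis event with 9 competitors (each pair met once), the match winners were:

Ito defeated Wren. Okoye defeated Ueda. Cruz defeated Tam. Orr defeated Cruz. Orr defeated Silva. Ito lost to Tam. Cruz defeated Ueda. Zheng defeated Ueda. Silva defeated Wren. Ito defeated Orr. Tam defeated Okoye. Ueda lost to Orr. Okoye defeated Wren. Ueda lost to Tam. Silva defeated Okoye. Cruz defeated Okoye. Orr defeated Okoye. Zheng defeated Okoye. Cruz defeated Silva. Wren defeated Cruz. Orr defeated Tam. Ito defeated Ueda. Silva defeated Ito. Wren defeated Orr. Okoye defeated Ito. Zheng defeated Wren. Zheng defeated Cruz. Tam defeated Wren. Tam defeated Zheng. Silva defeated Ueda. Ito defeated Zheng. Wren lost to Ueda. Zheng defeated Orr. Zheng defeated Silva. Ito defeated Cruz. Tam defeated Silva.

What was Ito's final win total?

Ito's results: beat Ueda, Zheng, Orr, Cruz, Wren; lost to Silva, Tam, Okoye.
That is 5 wins.

5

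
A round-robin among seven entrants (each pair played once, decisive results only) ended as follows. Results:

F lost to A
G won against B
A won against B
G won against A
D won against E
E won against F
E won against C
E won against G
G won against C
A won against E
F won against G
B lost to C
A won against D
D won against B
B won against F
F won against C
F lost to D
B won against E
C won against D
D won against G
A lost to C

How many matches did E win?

3

E's results: beat C, F, G; lost to A, B, D.
That is 3 wins.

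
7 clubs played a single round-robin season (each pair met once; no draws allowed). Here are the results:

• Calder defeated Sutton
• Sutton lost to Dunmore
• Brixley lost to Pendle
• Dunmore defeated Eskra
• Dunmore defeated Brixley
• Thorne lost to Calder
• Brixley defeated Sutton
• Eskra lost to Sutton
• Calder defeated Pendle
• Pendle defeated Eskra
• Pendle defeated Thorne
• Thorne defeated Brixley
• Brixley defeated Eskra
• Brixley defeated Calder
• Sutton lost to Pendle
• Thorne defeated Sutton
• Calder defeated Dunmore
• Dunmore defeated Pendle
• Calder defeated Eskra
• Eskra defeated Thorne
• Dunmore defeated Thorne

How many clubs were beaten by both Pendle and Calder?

3

Pendle beat: Thorne, Sutton, Eskra, Brixley.
Calder beat: Dunmore, Thorne, Sutton, Eskra, Pendle.
Both beat: Thorne, Sutton, Eskra — 3.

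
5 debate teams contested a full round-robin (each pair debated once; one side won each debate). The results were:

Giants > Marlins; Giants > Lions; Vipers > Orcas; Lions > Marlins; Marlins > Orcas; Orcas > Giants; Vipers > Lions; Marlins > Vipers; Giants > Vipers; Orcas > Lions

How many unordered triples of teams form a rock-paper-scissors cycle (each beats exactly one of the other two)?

Win totals: Marlins 2, Vipers 2, Lions 1, Giants 3, Orcas 2.
A team with w wins dominates both others in C(w,2) triples; summing gives 1 + 1 + 0 + 3 + 1 = 6 transitive triples.
Total triples C(5,3) = 10, so cyclic triples = 10 − 6 = 4.

4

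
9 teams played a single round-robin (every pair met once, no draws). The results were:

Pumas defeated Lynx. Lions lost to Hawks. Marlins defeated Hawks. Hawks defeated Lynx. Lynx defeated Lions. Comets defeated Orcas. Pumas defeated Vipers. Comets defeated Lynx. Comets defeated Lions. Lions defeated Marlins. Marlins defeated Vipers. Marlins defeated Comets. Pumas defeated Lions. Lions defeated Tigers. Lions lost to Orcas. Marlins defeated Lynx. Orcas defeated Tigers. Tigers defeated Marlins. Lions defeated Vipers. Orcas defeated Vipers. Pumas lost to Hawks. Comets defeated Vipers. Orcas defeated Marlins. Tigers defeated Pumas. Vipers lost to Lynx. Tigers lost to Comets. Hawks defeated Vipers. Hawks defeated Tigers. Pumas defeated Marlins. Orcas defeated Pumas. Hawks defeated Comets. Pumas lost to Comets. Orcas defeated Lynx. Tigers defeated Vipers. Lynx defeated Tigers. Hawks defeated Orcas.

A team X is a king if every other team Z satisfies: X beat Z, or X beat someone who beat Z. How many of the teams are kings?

3

Lions cannot reach Orcas in two steps.
Pumas cannot reach Orcas in two steps.
Vipers cannot reach Lions, Pumas, Tigers, Lynx, Comets, Orcas, Hawks, Marlins in two steps.
Tigers cannot reach Orcas in two steps.
Lynx cannot reach Comets, Orcas, Hawks in two steps.
Comets cannot reach Hawks in two steps.
Orcas reaches everyone (king).
Hawks reaches everyone (king).
Marlins reaches everyone (king).
Kings: Orcas, Hawks, Marlins — 3.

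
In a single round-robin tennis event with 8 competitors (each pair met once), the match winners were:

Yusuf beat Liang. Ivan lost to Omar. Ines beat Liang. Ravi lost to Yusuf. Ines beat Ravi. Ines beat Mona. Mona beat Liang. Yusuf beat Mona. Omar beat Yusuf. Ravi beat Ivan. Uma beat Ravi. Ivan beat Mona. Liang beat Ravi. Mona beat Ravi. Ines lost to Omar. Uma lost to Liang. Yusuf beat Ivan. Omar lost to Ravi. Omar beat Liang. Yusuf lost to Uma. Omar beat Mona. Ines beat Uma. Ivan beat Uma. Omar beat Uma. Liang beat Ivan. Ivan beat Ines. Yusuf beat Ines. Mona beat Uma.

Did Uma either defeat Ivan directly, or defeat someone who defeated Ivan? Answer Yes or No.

Yes

Uma did not beat Ivan directly.
Uma beat Yusuf, Ravi. Of those, Yusuf beat Ivan.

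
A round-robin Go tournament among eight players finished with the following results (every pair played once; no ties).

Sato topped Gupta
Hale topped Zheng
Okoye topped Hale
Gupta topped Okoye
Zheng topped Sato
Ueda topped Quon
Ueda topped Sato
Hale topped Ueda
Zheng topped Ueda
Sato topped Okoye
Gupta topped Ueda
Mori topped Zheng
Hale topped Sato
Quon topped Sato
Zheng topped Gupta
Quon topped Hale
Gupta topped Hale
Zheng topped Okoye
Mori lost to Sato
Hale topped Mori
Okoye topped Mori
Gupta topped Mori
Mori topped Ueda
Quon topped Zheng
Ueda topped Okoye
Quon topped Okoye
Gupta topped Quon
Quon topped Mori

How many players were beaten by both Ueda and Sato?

Ueda beat: Sato, Quon, Okoye.
Sato beat: Mori, Okoye, Gupta.
Both beat: Okoye — 1.

1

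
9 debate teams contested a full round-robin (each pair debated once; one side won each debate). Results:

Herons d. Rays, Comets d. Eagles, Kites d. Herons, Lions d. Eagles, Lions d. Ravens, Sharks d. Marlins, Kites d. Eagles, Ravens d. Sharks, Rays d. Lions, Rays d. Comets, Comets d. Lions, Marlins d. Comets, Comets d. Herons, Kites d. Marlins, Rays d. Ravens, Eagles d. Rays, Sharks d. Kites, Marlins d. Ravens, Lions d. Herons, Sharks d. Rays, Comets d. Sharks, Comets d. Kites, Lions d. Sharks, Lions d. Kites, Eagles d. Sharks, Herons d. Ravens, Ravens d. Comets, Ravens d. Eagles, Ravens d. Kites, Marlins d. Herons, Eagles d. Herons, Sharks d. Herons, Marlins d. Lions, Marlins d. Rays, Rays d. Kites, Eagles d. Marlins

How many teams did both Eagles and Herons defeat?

1

Eagles beat: Rays, Sharks, Marlins, Herons.
Herons beat: Rays, Ravens.
Both beat: Rays — 1.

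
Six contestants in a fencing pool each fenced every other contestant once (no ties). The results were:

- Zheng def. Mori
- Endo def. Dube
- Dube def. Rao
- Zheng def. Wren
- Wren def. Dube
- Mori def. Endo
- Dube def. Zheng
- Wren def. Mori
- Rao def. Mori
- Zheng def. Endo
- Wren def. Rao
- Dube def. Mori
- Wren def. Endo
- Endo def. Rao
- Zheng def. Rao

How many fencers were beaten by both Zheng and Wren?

Zheng beat: Mori, Rao, Endo, Wren.
Wren beat: Mori, Dube, Rao, Endo.
Both beat: Mori, Rao, Endo — 3.

3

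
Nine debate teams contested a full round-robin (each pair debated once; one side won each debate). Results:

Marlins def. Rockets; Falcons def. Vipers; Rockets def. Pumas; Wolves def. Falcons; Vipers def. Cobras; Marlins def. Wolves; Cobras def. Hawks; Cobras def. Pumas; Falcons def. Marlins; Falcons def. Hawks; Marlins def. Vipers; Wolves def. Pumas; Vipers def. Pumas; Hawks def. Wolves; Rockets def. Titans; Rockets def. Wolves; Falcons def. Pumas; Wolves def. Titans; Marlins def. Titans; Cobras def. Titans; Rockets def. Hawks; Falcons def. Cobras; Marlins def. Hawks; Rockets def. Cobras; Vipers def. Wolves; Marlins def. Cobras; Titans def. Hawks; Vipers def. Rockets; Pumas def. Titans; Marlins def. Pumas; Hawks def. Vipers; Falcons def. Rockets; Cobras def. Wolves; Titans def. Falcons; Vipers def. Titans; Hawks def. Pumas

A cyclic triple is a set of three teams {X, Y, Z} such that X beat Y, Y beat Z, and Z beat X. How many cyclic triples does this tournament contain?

Win totals: Pumas 1, Vipers 5, Titans 2, Wolves 3, Rockets 5, Cobras 4, Marlins 7, Hawks 3, Falcons 6.
A team with w wins dominates both others in C(w,2) triples; summing gives 0 + 10 + 1 + 3 + 10 + 6 + 21 + 3 + 15 = 69 transitive triples.
Total triples C(9,3) = 84, so cyclic triples = 84 − 69 = 15.

15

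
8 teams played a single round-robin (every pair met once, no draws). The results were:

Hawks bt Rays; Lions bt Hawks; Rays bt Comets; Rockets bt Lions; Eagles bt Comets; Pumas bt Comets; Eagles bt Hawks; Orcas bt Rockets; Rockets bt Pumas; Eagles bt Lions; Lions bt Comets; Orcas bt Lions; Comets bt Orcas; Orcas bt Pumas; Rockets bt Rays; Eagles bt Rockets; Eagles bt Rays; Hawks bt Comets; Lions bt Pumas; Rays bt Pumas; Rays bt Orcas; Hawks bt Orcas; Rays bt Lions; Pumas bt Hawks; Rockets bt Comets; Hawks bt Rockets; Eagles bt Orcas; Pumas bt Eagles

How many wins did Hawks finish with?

Hawks' results: beat Comets, Rays, Rockets, Orcas; lost to Pumas, Eagles, Lions.
That is 4 wins.

4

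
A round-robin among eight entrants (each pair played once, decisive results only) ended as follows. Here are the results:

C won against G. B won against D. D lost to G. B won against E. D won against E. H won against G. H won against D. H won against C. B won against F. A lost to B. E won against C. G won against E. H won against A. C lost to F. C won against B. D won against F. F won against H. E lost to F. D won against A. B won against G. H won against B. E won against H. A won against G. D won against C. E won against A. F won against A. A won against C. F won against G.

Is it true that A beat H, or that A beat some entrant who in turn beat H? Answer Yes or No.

No

A did not beat H directly.
A beat C, G, but each of them lost to H. No two-step path.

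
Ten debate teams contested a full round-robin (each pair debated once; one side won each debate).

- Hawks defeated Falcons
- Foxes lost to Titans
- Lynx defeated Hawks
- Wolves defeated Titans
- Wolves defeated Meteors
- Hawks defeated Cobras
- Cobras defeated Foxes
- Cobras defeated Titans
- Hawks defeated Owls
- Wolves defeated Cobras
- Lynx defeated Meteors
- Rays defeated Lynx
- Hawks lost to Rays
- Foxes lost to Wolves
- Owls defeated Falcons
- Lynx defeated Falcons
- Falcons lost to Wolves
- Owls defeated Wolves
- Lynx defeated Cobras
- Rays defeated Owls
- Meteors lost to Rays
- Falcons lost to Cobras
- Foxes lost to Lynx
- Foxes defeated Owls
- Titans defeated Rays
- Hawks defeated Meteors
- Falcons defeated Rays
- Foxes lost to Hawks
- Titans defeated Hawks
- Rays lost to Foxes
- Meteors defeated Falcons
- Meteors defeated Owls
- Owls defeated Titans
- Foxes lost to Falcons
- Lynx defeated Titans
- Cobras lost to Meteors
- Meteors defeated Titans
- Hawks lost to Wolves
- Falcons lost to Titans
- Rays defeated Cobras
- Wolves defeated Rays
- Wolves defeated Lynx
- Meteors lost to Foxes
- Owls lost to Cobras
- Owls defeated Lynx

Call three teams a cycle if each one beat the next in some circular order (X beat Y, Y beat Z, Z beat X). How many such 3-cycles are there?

29

Win totals: Titans 4, Foxes 3, Lynx 6, Cobras 4, Owls 4, Wolves 8, Falcons 2, Rays 5, Hawks 5, Meteors 4.
A team with w wins dominates both others in C(w,2) triples; summing gives 6 + 3 + 15 + 6 + 6 + 28 + 1 + 10 + 10 + 6 = 91 transitive triples.
Total triples C(10,3) = 120, so cyclic triples = 120 − 91 = 29.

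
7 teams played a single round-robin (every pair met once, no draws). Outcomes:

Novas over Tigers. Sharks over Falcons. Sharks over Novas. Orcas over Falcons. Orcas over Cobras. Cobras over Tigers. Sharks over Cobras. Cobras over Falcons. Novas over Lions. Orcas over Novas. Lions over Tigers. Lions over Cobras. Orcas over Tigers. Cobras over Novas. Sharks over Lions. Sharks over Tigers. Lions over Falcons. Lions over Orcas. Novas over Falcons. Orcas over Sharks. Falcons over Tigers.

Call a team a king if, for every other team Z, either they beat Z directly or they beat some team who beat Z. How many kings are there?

3

Lions reaches everyone (king).
Cobras cannot reach Orcas, Sharks in two steps.
Orcas reaches everyone (king).
Novas cannot reach Sharks in two steps.
Tigers cannot reach Lions, Cobras, Orcas, Novas, Sharks, Falcons in two steps.
Sharks reaches everyone (king).
Falcons cannot reach Lions, Cobras, Orcas, Novas, Sharks in two steps.
Kings: Lions, Orcas, Sharks — 3.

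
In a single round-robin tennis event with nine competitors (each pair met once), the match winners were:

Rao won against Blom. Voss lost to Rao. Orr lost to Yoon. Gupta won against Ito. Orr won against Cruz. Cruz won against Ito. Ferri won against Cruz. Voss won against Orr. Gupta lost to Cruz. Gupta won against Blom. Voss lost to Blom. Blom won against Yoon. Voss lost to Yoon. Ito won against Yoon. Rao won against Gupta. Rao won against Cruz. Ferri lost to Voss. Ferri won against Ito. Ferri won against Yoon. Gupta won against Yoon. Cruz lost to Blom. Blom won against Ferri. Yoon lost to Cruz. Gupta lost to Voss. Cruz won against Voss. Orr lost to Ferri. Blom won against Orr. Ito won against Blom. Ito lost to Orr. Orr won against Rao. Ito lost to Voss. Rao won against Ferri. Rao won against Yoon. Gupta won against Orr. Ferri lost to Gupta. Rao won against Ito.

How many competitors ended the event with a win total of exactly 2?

2

Win totals: Gupta 5, Ferri 4, Cruz 4, Orr 3, Ito 2, Rao 7, Voss 4, Blom 5, Yoon 2.
Exactly 2: Ito, Yoon — 2 competitors.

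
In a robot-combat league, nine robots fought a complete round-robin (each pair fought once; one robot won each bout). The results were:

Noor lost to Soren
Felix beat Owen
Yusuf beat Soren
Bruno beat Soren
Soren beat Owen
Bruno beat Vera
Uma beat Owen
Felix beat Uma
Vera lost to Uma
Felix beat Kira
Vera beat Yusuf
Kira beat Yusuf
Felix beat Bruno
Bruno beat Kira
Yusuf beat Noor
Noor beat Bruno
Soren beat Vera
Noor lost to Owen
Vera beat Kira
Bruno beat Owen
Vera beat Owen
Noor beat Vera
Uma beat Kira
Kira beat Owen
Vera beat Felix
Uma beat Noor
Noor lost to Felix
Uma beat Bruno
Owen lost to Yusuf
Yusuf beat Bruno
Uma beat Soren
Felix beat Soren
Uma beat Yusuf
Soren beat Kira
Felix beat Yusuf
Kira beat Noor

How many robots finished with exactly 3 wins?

1

Win totals: Owen 1, Vera 4, Uma 7, Kira 3, Soren 4, Bruno 4, Noor 2, Felix 7, Yusuf 4.
Exactly 3: Kira — 1 robot.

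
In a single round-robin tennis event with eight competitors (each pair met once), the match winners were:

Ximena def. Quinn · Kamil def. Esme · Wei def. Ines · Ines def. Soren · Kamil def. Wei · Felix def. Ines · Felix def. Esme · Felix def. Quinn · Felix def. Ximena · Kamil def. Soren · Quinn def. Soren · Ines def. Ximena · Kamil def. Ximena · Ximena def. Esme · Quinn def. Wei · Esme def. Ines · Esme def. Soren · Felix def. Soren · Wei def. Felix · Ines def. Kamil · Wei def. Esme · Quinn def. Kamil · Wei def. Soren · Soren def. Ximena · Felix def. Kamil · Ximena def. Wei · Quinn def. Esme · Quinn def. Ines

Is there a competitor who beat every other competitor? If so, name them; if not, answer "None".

Highest win total is Felix with 6 (out of 7 possible).
Felix lost to Wei, so no competitor went undefeated.

None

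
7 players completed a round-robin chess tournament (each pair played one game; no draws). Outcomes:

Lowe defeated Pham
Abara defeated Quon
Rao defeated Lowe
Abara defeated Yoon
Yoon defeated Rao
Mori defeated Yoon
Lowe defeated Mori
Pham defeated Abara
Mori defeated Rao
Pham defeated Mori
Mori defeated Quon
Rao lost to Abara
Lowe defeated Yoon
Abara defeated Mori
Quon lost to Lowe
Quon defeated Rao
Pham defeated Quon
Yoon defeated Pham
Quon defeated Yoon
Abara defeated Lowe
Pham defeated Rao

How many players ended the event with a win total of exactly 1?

1

Win totals: Quon 2, Mori 3, Yoon 2, Abara 5, Lowe 4, Pham 4, Rao 1.
Exactly 1: Rao — 1 player.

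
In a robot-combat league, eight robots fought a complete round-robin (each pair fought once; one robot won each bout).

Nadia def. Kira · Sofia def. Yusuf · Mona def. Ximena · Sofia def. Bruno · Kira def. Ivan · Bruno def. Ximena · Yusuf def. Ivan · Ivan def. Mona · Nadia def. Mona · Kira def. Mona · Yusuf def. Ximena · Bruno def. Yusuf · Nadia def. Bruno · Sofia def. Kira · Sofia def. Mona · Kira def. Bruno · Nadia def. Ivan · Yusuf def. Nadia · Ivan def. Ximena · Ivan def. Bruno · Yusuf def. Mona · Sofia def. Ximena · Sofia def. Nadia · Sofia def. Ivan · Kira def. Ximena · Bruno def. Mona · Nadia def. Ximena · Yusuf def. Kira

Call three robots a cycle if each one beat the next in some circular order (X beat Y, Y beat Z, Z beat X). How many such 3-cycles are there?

3

Win totals: Nadia 5, Mona 1, Kira 4, Ivan 3, Sofia 7, Yusuf 5, Ximena 0, Bruno 3.
A robot with w wins dominates both others in C(w,2) triples; summing gives 10 + 0 + 6 + 3 + 21 + 10 + 0 + 3 = 53 transitive triples.
Total triples C(8,3) = 56, so cyclic triples = 56 − 53 = 3.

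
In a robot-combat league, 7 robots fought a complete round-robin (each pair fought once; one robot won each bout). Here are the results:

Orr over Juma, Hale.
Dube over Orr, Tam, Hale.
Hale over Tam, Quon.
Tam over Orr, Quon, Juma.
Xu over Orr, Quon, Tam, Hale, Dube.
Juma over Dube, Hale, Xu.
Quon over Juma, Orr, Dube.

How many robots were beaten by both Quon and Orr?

1

Quon beat: Juma, Orr, Dube.
Orr beat: Hale, Juma.
Both beat: Juma — 1.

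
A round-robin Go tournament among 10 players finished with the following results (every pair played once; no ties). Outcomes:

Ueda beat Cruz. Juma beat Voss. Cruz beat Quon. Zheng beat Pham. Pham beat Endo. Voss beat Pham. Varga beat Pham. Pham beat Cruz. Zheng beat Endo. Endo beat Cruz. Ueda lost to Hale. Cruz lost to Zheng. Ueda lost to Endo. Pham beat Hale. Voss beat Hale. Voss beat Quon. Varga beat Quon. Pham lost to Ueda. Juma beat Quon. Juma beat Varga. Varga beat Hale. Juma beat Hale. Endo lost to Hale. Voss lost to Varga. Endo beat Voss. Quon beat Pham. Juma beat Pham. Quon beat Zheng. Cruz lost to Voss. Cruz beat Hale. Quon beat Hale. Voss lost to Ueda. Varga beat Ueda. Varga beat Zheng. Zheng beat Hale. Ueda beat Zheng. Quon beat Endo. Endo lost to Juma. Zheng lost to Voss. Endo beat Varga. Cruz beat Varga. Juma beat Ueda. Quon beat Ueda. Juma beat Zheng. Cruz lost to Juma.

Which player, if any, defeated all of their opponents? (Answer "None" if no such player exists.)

Juma has 9 wins out of 9 opponents — a perfect record.

Juma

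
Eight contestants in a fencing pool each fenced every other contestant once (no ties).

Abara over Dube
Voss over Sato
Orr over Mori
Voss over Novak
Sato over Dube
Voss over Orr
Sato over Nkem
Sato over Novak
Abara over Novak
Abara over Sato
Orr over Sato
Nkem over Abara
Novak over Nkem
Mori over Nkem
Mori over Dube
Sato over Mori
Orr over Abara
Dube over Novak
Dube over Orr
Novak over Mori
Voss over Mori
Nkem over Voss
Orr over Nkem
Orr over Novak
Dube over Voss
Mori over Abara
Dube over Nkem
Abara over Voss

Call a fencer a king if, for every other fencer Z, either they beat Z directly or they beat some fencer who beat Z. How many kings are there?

Voss reaches everyone (king).
Mori reaches everyone (king).
Nkem reaches everyone (king).
Abara reaches everyone (king).
Orr reaches everyone (king).
Dube reaches everyone (king).
Sato reaches everyone (king).
Novak cannot reach Orr, Sato in two steps.
Kings: Voss, Mori, Nkem, Abara, Orr, Dube, Sato — 7.

7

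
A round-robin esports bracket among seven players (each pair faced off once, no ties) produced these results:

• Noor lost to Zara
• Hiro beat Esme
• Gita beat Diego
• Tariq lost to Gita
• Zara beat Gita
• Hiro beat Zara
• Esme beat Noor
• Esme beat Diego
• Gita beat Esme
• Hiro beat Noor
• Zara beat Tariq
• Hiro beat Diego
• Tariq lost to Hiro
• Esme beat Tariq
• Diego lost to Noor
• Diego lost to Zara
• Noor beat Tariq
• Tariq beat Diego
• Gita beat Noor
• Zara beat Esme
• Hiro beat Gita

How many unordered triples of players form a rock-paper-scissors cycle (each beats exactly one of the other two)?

0

Win totals: Gita 4, Noor 2, Esme 3, Tariq 1, Diego 0, Hiro 6, Zara 5.
A player with w wins dominates both others in C(w,2) triples; summing gives 6 + 1 + 3 + 0 + 0 + 15 + 10 = 35 transitive triples.
Total triples C(7,3) = 35, so cyclic triples = 35 − 35 = 0.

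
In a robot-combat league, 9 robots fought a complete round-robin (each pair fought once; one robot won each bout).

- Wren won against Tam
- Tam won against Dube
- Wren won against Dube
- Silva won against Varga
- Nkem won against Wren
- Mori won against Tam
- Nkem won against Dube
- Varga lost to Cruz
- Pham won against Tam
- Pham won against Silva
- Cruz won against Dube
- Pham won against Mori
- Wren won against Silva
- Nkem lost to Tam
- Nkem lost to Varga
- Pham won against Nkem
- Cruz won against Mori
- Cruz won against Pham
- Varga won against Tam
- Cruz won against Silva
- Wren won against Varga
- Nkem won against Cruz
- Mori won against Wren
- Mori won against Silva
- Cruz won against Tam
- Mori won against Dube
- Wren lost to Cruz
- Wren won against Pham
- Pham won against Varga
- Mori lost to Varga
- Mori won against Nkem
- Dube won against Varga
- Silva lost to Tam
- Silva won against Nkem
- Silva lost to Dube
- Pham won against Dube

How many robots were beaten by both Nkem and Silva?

0

Nkem beat: Wren, Dube, Cruz.
Silva beat: Nkem, Varga.
No one was beaten by both.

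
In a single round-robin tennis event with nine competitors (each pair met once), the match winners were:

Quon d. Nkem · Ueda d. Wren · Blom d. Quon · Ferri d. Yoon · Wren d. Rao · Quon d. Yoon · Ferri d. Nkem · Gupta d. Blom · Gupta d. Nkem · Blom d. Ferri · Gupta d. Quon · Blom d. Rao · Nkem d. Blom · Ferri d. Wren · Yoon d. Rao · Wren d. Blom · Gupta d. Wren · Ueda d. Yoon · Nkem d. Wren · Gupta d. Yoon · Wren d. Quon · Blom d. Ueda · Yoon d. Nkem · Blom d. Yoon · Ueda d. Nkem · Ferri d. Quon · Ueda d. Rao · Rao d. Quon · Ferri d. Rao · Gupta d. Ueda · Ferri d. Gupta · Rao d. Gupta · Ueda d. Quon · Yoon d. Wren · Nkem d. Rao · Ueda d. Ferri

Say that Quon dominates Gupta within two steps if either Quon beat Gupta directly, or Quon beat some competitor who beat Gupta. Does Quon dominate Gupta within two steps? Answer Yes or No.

Quon did not beat Gupta directly.
Quon beat Nkem, Yoon, but each of them lost to Gupta. No two-step path.

No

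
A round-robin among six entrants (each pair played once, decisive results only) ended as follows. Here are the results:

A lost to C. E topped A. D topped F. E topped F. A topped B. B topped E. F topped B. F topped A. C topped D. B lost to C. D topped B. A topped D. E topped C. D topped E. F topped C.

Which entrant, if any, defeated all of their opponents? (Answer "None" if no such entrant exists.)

Highest win total is F with 3 (out of 5 possible).
F lost to D, E, so no entrant went undefeated.

None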